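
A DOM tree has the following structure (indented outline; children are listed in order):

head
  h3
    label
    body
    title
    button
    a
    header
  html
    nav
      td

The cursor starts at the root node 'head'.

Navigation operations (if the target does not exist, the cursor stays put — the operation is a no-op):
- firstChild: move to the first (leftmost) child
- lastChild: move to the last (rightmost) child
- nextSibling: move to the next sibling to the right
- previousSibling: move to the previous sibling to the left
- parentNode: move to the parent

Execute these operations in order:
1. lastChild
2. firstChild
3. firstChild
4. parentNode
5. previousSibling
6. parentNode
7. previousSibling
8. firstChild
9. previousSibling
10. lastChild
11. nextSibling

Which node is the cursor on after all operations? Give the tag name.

After 1 (lastChild): html
After 2 (firstChild): nav
After 3 (firstChild): td
After 4 (parentNode): nav
After 5 (previousSibling): nav (no-op, stayed)
After 6 (parentNode): html
After 7 (previousSibling): h3
After 8 (firstChild): label
After 9 (previousSibling): label (no-op, stayed)
After 10 (lastChild): label (no-op, stayed)
After 11 (nextSibling): body

Answer: body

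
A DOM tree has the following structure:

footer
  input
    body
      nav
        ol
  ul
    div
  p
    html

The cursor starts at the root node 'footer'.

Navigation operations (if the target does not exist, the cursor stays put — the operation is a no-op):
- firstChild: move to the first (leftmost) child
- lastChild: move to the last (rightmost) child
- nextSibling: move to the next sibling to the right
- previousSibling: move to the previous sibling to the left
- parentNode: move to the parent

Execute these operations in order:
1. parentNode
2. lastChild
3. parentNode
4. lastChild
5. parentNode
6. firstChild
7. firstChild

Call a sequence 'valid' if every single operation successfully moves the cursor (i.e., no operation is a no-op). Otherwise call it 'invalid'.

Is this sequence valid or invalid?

After 1 (parentNode): footer (no-op, stayed)
After 2 (lastChild): p
After 3 (parentNode): footer
After 4 (lastChild): p
After 5 (parentNode): footer
After 6 (firstChild): input
After 7 (firstChild): body

Answer: invalid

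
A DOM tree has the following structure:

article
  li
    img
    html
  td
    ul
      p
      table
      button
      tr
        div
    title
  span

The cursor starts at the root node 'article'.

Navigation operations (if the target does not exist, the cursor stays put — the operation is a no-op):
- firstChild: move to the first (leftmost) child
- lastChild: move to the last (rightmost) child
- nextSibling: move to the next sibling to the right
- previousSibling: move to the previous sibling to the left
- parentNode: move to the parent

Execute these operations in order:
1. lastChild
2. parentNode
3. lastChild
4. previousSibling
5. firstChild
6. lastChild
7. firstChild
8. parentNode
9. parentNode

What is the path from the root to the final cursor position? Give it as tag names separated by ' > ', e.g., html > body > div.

After 1 (lastChild): span
After 2 (parentNode): article
After 3 (lastChild): span
After 4 (previousSibling): td
After 5 (firstChild): ul
After 6 (lastChild): tr
After 7 (firstChild): div
After 8 (parentNode): tr
After 9 (parentNode): ul

Answer: article > td > ul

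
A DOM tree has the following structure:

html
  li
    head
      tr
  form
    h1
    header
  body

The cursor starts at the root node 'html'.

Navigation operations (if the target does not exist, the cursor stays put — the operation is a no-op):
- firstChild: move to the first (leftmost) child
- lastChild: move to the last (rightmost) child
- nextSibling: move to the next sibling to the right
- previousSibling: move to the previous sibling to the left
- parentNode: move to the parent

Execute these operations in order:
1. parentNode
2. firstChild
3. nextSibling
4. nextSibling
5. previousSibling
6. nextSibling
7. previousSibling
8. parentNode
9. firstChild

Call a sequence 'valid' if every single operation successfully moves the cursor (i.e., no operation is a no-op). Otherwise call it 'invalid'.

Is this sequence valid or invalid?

Answer: invalid

Derivation:
After 1 (parentNode): html (no-op, stayed)
After 2 (firstChild): li
After 3 (nextSibling): form
After 4 (nextSibling): body
After 5 (previousSibling): form
After 6 (nextSibling): body
After 7 (previousSibling): form
After 8 (parentNode): html
After 9 (firstChild): li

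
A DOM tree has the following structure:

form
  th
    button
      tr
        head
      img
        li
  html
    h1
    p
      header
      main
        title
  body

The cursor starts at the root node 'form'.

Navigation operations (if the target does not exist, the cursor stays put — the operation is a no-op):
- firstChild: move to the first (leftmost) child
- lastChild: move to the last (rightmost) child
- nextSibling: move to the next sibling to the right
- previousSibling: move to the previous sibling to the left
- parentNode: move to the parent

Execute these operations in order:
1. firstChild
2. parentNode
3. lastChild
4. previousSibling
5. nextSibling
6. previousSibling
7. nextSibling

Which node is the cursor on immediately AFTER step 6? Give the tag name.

After 1 (firstChild): th
After 2 (parentNode): form
After 3 (lastChild): body
After 4 (previousSibling): html
After 5 (nextSibling): body
After 6 (previousSibling): html

Answer: html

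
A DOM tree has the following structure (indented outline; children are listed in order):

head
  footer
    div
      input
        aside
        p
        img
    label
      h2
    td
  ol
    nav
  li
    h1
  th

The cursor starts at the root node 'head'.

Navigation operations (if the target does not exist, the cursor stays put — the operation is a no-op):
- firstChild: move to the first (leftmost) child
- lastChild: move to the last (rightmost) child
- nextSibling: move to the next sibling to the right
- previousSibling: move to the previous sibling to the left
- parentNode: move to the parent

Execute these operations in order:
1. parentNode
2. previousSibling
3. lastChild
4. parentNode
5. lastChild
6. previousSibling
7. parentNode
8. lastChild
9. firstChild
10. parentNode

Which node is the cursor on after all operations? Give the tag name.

Answer: head

Derivation:
After 1 (parentNode): head (no-op, stayed)
After 2 (previousSibling): head (no-op, stayed)
After 3 (lastChild): th
After 4 (parentNode): head
After 5 (lastChild): th
After 6 (previousSibling): li
After 7 (parentNode): head
After 8 (lastChild): th
After 9 (firstChild): th (no-op, stayed)
After 10 (parentNode): head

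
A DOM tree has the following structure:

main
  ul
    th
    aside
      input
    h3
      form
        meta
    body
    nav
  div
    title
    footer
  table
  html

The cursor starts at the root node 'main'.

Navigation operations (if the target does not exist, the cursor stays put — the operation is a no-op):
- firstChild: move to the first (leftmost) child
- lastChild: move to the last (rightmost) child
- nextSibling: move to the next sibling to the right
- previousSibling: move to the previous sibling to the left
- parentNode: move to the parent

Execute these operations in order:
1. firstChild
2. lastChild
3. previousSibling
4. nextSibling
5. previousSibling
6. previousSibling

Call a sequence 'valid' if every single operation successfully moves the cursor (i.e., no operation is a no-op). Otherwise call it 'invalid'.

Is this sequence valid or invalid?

After 1 (firstChild): ul
After 2 (lastChild): nav
After 3 (previousSibling): body
After 4 (nextSibling): nav
After 5 (previousSibling): body
After 6 (previousSibling): h3

Answer: valid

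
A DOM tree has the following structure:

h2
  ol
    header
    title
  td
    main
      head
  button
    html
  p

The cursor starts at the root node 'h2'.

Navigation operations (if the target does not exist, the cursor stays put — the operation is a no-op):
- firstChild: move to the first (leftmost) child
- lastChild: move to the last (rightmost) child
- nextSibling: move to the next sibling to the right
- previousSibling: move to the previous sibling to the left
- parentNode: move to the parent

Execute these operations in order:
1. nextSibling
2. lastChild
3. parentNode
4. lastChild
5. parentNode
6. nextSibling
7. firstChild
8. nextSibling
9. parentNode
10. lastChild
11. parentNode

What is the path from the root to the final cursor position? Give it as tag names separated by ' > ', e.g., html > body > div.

After 1 (nextSibling): h2 (no-op, stayed)
After 2 (lastChild): p
After 3 (parentNode): h2
After 4 (lastChild): p
After 5 (parentNode): h2
After 6 (nextSibling): h2 (no-op, stayed)
After 7 (firstChild): ol
After 8 (nextSibling): td
After 9 (parentNode): h2
After 10 (lastChild): p
After 11 (parentNode): h2

Answer: h2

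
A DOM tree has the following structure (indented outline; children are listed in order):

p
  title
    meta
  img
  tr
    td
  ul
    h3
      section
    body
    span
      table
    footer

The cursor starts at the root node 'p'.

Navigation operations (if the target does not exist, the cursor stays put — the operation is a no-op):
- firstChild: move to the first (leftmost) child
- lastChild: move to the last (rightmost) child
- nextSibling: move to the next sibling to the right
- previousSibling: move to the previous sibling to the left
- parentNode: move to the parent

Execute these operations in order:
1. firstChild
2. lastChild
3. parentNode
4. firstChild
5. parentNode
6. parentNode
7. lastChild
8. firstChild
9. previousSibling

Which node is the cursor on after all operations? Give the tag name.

After 1 (firstChild): title
After 2 (lastChild): meta
After 3 (parentNode): title
After 4 (firstChild): meta
After 5 (parentNode): title
After 6 (parentNode): p
After 7 (lastChild): ul
After 8 (firstChild): h3
After 9 (previousSibling): h3 (no-op, stayed)

Answer: h3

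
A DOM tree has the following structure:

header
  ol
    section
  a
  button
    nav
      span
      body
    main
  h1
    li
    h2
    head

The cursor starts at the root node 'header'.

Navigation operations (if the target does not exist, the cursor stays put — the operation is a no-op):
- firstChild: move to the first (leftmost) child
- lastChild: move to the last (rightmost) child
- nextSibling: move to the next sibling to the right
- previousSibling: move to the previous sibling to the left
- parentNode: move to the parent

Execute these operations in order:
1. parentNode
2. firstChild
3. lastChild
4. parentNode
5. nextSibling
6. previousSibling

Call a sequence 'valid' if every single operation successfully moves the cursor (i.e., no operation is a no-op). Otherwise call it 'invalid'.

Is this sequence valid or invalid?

After 1 (parentNode): header (no-op, stayed)
After 2 (firstChild): ol
After 3 (lastChild): section
After 4 (parentNode): ol
After 5 (nextSibling): a
After 6 (previousSibling): ol

Answer: invalid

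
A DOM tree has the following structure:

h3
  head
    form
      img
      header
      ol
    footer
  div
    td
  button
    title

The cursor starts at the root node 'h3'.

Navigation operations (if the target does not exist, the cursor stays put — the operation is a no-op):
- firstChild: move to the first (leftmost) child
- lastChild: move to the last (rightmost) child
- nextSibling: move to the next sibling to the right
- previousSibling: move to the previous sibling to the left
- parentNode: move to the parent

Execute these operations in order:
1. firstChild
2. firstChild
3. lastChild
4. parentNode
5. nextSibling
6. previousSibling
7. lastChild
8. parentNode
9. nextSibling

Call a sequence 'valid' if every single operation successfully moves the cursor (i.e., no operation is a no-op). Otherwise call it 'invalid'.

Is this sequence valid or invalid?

Answer: valid

Derivation:
After 1 (firstChild): head
After 2 (firstChild): form
After 3 (lastChild): ol
After 4 (parentNode): form
After 5 (nextSibling): footer
After 6 (previousSibling): form
After 7 (lastChild): ol
After 8 (parentNode): form
After 9 (nextSibling): footer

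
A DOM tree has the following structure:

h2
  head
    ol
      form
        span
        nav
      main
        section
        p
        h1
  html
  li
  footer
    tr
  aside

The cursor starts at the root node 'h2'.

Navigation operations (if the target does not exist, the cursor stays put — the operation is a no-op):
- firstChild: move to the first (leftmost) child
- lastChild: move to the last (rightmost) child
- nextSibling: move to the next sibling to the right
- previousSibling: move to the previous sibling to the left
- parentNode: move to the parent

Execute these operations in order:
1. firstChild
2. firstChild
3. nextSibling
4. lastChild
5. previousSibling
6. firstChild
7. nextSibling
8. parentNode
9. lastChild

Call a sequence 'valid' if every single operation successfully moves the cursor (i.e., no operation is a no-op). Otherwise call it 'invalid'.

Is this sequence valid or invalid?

After 1 (firstChild): head
After 2 (firstChild): ol
After 3 (nextSibling): ol (no-op, stayed)
After 4 (lastChild): main
After 5 (previousSibling): form
After 6 (firstChild): span
After 7 (nextSibling): nav
After 8 (parentNode): form
After 9 (lastChild): nav

Answer: invalid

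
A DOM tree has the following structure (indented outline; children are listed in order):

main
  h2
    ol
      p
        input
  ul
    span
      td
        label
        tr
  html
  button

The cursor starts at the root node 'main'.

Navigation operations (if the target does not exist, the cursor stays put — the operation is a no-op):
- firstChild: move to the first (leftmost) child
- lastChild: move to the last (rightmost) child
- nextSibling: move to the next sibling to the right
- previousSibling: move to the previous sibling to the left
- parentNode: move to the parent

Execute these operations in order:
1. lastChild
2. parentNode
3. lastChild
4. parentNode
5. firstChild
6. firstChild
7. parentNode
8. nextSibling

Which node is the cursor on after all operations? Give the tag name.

Answer: ul

Derivation:
After 1 (lastChild): button
After 2 (parentNode): main
After 3 (lastChild): button
After 4 (parentNode): main
After 5 (firstChild): h2
After 6 (firstChild): ol
After 7 (parentNode): h2
After 8 (nextSibling): ul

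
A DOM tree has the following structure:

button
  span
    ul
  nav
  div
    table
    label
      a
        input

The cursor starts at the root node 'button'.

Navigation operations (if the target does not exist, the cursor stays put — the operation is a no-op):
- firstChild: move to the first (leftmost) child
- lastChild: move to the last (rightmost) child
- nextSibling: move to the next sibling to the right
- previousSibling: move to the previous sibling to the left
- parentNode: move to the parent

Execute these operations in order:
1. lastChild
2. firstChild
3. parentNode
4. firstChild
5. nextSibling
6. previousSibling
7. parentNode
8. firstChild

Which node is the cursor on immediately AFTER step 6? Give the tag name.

After 1 (lastChild): div
After 2 (firstChild): table
After 3 (parentNode): div
After 4 (firstChild): table
After 5 (nextSibling): label
After 6 (previousSibling): table

Answer: table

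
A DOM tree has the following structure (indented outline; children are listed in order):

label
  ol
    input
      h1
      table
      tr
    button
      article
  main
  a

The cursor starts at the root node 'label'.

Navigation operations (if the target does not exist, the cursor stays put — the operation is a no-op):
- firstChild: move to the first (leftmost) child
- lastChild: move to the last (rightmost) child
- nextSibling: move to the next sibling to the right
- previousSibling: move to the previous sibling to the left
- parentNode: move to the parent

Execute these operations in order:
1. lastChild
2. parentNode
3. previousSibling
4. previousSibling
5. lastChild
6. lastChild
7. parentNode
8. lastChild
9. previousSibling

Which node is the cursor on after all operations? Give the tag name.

After 1 (lastChild): a
After 2 (parentNode): label
After 3 (previousSibling): label (no-op, stayed)
After 4 (previousSibling): label (no-op, stayed)
After 5 (lastChild): a
After 6 (lastChild): a (no-op, stayed)
After 7 (parentNode): label
After 8 (lastChild): a
After 9 (previousSibling): main

Answer: main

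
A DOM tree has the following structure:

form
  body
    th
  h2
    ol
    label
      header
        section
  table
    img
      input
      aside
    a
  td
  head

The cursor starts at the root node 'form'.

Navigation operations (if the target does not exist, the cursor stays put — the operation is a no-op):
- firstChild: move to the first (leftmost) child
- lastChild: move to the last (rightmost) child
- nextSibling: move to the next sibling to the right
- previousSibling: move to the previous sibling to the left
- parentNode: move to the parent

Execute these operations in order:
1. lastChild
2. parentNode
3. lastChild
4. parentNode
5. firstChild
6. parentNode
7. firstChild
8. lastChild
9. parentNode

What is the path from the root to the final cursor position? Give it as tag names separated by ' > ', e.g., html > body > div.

Answer: form > body

Derivation:
After 1 (lastChild): head
After 2 (parentNode): form
After 3 (lastChild): head
After 4 (parentNode): form
After 5 (firstChild): body
After 6 (parentNode): form
After 7 (firstChild): body
After 8 (lastChild): th
After 9 (parentNode): body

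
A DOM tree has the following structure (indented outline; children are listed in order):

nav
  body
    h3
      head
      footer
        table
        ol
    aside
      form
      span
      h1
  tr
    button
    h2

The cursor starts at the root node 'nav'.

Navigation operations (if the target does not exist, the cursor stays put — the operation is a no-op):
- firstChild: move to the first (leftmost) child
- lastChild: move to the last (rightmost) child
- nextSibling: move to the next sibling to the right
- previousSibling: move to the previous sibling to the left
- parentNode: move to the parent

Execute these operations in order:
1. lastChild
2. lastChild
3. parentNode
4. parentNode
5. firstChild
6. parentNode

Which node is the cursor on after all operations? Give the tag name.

After 1 (lastChild): tr
After 2 (lastChild): h2
After 3 (parentNode): tr
After 4 (parentNode): nav
After 5 (firstChild): body
After 6 (parentNode): nav

Answer: nav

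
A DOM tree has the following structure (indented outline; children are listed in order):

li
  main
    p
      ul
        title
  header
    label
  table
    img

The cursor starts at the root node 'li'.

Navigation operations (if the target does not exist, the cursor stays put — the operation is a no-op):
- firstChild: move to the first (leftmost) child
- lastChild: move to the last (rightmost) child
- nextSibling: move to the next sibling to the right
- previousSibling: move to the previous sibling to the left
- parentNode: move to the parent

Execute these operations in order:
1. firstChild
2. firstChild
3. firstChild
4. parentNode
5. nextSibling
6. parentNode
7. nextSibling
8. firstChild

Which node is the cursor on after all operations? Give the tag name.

After 1 (firstChild): main
After 2 (firstChild): p
After 3 (firstChild): ul
After 4 (parentNode): p
After 5 (nextSibling): p (no-op, stayed)
After 6 (parentNode): main
After 7 (nextSibling): header
After 8 (firstChild): label

Answer: label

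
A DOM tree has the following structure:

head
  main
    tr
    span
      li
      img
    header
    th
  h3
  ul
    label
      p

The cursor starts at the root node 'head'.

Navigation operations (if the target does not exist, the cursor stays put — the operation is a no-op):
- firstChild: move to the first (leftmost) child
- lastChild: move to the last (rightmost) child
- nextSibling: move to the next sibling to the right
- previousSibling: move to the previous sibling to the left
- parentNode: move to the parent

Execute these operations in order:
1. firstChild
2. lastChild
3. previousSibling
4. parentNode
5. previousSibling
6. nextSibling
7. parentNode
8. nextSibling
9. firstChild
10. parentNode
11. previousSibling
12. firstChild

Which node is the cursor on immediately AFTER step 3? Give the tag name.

After 1 (firstChild): main
After 2 (lastChild): th
After 3 (previousSibling): header

Answer: header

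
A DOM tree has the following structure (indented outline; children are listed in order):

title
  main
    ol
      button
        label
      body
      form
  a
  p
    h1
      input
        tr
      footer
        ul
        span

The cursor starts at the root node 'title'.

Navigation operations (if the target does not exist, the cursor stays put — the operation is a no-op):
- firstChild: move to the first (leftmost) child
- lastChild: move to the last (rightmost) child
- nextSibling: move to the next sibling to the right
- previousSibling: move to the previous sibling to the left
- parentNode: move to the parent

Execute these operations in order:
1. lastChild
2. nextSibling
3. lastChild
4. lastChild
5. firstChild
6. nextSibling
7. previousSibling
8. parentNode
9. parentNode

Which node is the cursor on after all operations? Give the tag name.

After 1 (lastChild): p
After 2 (nextSibling): p (no-op, stayed)
After 3 (lastChild): h1
After 4 (lastChild): footer
After 5 (firstChild): ul
After 6 (nextSibling): span
After 7 (previousSibling): ul
After 8 (parentNode): footer
After 9 (parentNode): h1

Answer: h1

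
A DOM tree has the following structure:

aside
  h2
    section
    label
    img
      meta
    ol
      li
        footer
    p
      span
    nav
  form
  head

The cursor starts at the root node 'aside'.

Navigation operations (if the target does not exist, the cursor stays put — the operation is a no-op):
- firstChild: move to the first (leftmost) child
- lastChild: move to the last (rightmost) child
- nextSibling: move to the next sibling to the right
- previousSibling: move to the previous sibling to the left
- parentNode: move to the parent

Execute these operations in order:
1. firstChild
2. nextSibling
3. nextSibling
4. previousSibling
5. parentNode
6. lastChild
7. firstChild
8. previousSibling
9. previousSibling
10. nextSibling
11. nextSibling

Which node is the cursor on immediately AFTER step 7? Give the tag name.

Answer: head

Derivation:
After 1 (firstChild): h2
After 2 (nextSibling): form
After 3 (nextSibling): head
After 4 (previousSibling): form
After 5 (parentNode): aside
After 6 (lastChild): head
After 7 (firstChild): head (no-op, stayed)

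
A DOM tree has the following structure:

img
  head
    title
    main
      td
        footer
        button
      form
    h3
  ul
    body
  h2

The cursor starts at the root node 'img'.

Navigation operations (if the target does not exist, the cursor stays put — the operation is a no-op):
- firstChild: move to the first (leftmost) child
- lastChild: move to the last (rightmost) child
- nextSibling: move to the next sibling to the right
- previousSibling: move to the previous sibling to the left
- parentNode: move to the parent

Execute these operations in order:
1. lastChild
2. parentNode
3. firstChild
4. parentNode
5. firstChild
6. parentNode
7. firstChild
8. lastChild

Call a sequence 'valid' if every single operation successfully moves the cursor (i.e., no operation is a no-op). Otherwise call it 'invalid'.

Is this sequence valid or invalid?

Answer: valid

Derivation:
After 1 (lastChild): h2
After 2 (parentNode): img
After 3 (firstChild): head
After 4 (parentNode): img
After 5 (firstChild): head
After 6 (parentNode): img
After 7 (firstChild): head
After 8 (lastChild): h3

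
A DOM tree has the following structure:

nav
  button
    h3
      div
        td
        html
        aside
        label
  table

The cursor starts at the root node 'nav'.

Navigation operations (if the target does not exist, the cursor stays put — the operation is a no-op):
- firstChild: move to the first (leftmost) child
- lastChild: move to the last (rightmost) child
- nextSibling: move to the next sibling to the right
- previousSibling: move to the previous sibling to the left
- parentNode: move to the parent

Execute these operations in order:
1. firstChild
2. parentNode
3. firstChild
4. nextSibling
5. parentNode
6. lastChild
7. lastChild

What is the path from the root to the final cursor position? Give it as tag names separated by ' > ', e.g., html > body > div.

After 1 (firstChild): button
After 2 (parentNode): nav
After 3 (firstChild): button
After 4 (nextSibling): table
After 5 (parentNode): nav
After 6 (lastChild): table
After 7 (lastChild): table (no-op, stayed)

Answer: nav > table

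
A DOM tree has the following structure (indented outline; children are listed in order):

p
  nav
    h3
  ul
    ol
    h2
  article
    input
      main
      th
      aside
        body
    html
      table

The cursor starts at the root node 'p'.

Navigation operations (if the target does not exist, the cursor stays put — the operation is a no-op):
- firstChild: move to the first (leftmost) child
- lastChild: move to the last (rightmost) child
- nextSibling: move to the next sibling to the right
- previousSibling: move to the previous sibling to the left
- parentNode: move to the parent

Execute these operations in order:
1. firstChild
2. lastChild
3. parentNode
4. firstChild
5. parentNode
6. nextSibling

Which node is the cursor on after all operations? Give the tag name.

After 1 (firstChild): nav
After 2 (lastChild): h3
After 3 (parentNode): nav
After 4 (firstChild): h3
After 5 (parentNode): nav
After 6 (nextSibling): ul

Answer: ul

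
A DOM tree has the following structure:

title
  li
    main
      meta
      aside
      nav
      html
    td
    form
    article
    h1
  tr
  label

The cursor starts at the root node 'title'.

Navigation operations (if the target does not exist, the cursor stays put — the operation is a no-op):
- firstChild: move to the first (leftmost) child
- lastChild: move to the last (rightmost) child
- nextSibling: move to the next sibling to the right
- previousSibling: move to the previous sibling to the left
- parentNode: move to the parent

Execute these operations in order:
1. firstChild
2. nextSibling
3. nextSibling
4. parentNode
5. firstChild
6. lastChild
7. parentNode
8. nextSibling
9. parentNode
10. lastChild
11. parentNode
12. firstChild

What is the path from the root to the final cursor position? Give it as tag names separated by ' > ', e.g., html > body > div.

After 1 (firstChild): li
After 2 (nextSibling): tr
After 3 (nextSibling): label
After 4 (parentNode): title
After 5 (firstChild): li
After 6 (lastChild): h1
After 7 (parentNode): li
After 8 (nextSibling): tr
After 9 (parentNode): title
After 10 (lastChild): label
After 11 (parentNode): title
After 12 (firstChild): li

Answer: title > li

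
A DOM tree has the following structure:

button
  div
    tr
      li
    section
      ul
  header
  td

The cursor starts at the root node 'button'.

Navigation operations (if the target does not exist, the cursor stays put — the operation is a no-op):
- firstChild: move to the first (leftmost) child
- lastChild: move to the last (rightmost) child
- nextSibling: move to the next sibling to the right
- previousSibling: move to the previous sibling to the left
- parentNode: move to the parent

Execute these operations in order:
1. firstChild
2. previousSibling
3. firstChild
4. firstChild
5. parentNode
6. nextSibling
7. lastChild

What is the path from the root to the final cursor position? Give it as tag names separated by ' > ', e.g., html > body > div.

Answer: button > div > section > ul

Derivation:
After 1 (firstChild): div
After 2 (previousSibling): div (no-op, stayed)
After 3 (firstChild): tr
After 4 (firstChild): li
After 5 (parentNode): tr
After 6 (nextSibling): section
After 7 (lastChild): ul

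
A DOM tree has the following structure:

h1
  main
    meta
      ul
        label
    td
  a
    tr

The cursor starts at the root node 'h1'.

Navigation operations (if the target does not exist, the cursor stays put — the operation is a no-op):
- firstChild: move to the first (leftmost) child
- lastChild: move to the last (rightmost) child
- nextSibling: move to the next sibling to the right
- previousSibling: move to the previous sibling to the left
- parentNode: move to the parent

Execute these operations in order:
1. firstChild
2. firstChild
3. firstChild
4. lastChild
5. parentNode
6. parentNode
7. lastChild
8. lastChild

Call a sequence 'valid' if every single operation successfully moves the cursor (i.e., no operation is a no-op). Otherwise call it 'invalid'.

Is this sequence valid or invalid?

After 1 (firstChild): main
After 2 (firstChild): meta
After 3 (firstChild): ul
After 4 (lastChild): label
After 5 (parentNode): ul
After 6 (parentNode): meta
After 7 (lastChild): ul
After 8 (lastChild): label

Answer: valid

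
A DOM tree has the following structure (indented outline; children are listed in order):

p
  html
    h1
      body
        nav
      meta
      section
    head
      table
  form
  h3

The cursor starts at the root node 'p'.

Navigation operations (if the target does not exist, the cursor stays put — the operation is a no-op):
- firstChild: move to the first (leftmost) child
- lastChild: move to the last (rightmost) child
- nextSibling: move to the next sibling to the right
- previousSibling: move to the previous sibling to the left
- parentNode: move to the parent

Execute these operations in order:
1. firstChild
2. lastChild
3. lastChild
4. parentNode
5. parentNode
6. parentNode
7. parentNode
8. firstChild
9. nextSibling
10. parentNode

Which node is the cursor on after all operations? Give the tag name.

Answer: p

Derivation:
After 1 (firstChild): html
After 2 (lastChild): head
After 3 (lastChild): table
After 4 (parentNode): head
After 5 (parentNode): html
After 6 (parentNode): p
After 7 (parentNode): p (no-op, stayed)
After 8 (firstChild): html
After 9 (nextSibling): form
After 10 (parentNode): p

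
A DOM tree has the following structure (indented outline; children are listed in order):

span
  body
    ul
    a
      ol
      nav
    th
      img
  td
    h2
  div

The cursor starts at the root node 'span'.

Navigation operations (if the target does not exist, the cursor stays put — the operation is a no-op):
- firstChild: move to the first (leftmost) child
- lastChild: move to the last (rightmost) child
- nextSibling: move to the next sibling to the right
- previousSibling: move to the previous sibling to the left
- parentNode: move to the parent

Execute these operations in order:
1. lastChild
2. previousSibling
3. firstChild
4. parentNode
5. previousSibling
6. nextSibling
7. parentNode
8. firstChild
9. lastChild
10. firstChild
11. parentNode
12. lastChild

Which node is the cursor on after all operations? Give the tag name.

Answer: img

Derivation:
After 1 (lastChild): div
After 2 (previousSibling): td
After 3 (firstChild): h2
After 4 (parentNode): td
After 5 (previousSibling): body
After 6 (nextSibling): td
After 7 (parentNode): span
After 8 (firstChild): body
After 9 (lastChild): th
After 10 (firstChild): img
After 11 (parentNode): th
After 12 (lastChild): img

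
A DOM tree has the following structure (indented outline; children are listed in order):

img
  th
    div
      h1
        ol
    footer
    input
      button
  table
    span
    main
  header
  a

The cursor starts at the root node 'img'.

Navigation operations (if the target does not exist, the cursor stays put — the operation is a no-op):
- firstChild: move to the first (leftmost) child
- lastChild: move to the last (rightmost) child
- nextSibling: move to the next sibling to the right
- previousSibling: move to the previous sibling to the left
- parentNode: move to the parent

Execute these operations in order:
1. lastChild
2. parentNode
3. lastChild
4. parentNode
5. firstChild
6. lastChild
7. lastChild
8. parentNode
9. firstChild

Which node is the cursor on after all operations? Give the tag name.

Answer: button

Derivation:
After 1 (lastChild): a
After 2 (parentNode): img
After 3 (lastChild): a
After 4 (parentNode): img
After 5 (firstChild): th
After 6 (lastChild): input
After 7 (lastChild): button
After 8 (parentNode): input
After 9 (firstChild): button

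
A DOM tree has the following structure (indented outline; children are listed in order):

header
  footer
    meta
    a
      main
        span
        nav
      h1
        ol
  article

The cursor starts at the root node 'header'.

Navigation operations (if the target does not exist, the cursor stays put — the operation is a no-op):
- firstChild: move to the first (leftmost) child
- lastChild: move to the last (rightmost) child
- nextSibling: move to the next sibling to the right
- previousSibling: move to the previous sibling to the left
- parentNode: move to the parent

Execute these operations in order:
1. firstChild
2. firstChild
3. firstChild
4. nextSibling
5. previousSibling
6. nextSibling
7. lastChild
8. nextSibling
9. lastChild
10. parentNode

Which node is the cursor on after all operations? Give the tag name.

After 1 (firstChild): footer
After 2 (firstChild): meta
After 3 (firstChild): meta (no-op, stayed)
After 4 (nextSibling): a
After 5 (previousSibling): meta
After 6 (nextSibling): a
After 7 (lastChild): h1
After 8 (nextSibling): h1 (no-op, stayed)
After 9 (lastChild): ol
After 10 (parentNode): h1

Answer: h1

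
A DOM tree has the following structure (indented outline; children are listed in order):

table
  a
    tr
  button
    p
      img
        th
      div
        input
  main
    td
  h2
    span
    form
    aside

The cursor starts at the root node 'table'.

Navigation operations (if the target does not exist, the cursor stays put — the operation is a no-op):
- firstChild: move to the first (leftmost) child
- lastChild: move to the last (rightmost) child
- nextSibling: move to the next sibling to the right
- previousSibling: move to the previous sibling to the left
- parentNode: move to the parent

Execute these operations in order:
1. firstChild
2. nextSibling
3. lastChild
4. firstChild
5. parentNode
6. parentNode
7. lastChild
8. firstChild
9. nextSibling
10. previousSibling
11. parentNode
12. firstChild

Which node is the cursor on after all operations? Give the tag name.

Answer: img

Derivation:
After 1 (firstChild): a
After 2 (nextSibling): button
After 3 (lastChild): p
After 4 (firstChild): img
After 5 (parentNode): p
After 6 (parentNode): button
After 7 (lastChild): p
After 8 (firstChild): img
After 9 (nextSibling): div
After 10 (previousSibling): img
After 11 (parentNode): p
After 12 (firstChild): img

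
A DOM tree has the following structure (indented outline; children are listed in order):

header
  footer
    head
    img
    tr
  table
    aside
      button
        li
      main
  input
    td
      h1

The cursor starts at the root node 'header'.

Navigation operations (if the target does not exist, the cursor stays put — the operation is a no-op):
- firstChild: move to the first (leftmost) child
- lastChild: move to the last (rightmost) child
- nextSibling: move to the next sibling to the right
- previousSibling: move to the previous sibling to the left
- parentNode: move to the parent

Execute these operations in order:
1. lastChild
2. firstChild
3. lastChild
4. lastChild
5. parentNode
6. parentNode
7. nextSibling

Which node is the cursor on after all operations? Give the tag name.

Answer: input

Derivation:
After 1 (lastChild): input
After 2 (firstChild): td
After 3 (lastChild): h1
After 4 (lastChild): h1 (no-op, stayed)
After 5 (parentNode): td
After 6 (parentNode): input
After 7 (nextSibling): input (no-op, stayed)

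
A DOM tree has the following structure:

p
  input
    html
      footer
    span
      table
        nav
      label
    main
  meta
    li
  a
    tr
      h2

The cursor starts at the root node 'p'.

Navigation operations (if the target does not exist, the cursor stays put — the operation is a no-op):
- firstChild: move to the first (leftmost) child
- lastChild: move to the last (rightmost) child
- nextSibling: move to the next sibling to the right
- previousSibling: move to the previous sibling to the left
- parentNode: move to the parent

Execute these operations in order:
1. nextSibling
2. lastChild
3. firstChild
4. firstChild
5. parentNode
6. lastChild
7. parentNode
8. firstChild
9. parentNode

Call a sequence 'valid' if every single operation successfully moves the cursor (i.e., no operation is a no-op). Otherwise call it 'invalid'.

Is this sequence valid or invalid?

After 1 (nextSibling): p (no-op, stayed)
After 2 (lastChild): a
After 3 (firstChild): tr
After 4 (firstChild): h2
After 5 (parentNode): tr
After 6 (lastChild): h2
After 7 (parentNode): tr
After 8 (firstChild): h2
After 9 (parentNode): tr

Answer: invalid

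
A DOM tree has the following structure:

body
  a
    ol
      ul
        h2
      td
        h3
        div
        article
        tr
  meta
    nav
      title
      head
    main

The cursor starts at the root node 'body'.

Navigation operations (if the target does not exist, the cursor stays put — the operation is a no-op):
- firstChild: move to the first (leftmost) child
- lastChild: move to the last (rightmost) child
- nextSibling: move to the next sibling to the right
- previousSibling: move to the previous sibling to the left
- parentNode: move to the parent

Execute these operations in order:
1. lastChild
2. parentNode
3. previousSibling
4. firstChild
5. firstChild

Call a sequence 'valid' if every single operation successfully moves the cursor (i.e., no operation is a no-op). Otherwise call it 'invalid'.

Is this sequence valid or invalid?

After 1 (lastChild): meta
After 2 (parentNode): body
After 3 (previousSibling): body (no-op, stayed)
After 4 (firstChild): a
After 5 (firstChild): ol

Answer: invalid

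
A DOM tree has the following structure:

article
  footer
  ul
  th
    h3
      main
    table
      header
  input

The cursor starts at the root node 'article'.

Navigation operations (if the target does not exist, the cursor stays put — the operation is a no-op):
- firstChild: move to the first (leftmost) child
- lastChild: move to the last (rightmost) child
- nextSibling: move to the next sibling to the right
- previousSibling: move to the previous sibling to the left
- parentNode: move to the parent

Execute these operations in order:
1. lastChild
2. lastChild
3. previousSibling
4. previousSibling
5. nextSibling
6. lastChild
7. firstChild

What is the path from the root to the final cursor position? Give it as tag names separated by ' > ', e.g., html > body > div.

After 1 (lastChild): input
After 2 (lastChild): input (no-op, stayed)
After 3 (previousSibling): th
After 4 (previousSibling): ul
After 5 (nextSibling): th
After 6 (lastChild): table
After 7 (firstChild): header

Answer: article > th > table > header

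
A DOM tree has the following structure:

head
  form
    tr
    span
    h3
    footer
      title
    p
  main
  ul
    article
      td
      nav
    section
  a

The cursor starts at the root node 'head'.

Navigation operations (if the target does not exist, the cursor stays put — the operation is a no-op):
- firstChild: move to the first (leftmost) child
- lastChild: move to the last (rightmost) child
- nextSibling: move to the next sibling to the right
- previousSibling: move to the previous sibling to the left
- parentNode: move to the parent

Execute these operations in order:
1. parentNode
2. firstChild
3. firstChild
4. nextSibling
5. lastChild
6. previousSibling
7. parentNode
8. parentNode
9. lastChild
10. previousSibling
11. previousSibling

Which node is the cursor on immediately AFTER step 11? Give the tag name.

Answer: main

Derivation:
After 1 (parentNode): head (no-op, stayed)
After 2 (firstChild): form
After 3 (firstChild): tr
After 4 (nextSibling): span
After 5 (lastChild): span (no-op, stayed)
After 6 (previousSibling): tr
After 7 (parentNode): form
After 8 (parentNode): head
After 9 (lastChild): a
After 10 (previousSibling): ul
After 11 (previousSibling): main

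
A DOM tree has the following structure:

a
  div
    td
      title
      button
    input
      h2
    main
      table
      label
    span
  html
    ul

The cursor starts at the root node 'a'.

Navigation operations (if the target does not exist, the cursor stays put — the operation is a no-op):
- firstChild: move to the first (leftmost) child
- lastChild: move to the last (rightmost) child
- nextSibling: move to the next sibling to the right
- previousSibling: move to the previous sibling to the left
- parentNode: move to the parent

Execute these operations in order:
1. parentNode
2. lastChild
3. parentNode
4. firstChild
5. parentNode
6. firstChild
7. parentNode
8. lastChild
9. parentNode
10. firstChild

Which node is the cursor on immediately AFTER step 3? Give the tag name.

After 1 (parentNode): a (no-op, stayed)
After 2 (lastChild): html
After 3 (parentNode): a

Answer: a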